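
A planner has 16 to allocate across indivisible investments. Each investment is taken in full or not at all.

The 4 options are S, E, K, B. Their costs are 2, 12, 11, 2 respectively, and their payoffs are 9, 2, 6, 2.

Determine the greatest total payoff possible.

Take S, K, and B: cost 2 + 11 + 2 = 15 ≤ 16, payoff 9 + 6 + 2 = 17.
No other feasible combination does better.

17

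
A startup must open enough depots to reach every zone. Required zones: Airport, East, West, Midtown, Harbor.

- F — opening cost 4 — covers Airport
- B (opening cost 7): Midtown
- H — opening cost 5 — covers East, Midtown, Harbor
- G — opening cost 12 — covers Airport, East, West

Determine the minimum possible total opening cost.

17

The greedy cost-per-new-zone heuristic would pick H, F, and G for 21, but a cheaper cover exists.
Choose H and G: together they cover Airport, East, West, Midtown, Harbor — every zone.
Total opening cost: 5 + 12 = 17.
No cover costs less than 17.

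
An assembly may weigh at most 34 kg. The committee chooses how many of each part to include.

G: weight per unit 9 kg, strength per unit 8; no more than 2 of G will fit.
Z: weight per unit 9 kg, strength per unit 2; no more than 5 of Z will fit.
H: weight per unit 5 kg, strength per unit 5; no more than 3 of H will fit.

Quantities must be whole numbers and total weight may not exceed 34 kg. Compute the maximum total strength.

31

2×G and 2×H: weight 28 ≤ 34, strength 2·8 + 2·5 = 26.
2×G and 3×H: weight 33 ≤ 34, strength 2·8 + 3·5 = 31.
Best is 31.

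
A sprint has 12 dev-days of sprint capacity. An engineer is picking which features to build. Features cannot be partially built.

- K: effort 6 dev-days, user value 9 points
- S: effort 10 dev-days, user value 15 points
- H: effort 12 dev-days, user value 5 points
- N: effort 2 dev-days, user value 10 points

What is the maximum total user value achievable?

This is a 0-1 knapsack instance.
K + N: effort 6 + 2 = 8 ≤ 12, user value 9 + 10 = 19.
S + N: effort 10 + 2 = 12 ≤ 12, user value 15 + 10 = 25.
Best is S and N with total user value 25.

25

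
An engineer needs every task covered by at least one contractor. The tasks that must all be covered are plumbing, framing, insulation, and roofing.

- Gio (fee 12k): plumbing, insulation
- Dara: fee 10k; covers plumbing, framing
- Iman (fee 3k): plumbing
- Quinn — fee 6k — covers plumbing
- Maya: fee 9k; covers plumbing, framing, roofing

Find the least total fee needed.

21

This is a weighted set-cover instance.
The greedy cost-per-new-task heuristic would pick Iman, Maya, and Gio for 24, but a cheaper cover exists.
Choose Gio and Maya: together they cover plumbing, framing, insulation, roofing — every task.
Total fee: 12 + 9 = 21.
No cover costs less than 21.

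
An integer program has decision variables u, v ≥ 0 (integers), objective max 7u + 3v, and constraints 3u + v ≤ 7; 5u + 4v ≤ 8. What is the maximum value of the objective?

7

(u,v)=(1,0): 3·1+1·0=3≤7, 5·1+4·0=5≤8, objective 7.
(u,v)=(0,1): 3·0+1·1=1≤7, 5·0+4·1=4≤8, objective 3.
(u,v)=(0,0): 3·0+1·0=0≤7, 5·0+4·0=0≤8, objective 0.
No feasible integer point exceeds 7.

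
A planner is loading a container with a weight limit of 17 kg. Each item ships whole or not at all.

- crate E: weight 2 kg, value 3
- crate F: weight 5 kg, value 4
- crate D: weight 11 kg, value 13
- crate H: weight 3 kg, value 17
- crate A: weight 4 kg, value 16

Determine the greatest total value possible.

40

Allowing fractional choices, the relaxed optimum would be about 45.5, but items are indivisible.
crate E + crate F + crate H + crate A: weight 2 + 5 + 3 + 4 = 14 ≤ 17, value 3 + 4 + 17 + 16 = 40.
crate F + crate H + crate A: weight 5 + 3 + 4 = 12 ≤ 17, value 4 + 17 + 16 = 37.
Best is crate E, crate F, crate H, and crate A with total value 40.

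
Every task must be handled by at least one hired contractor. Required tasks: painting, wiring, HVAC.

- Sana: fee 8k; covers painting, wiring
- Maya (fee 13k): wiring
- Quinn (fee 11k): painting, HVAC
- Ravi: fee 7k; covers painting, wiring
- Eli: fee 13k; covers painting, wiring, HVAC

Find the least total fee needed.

The greedy cost-per-new-task heuristic would pick Ravi and Quinn for 18, but a cheaper cover exists.
Eli alone covers painting, wiring, HVAC — every task.
Total fee: 13.
No cover costs less than 13.

13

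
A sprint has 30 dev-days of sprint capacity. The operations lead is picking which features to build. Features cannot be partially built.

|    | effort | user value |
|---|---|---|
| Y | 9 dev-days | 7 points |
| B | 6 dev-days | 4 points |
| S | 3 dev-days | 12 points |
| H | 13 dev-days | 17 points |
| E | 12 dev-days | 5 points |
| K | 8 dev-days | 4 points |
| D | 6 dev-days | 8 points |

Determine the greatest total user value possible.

41

B + S + H + D: effort 6 + 3 + 13 + 6 = 28 ≤ 30, user value 4 + 12 + 17 + 8 = 41.
S + H + K + D: effort 3 + 13 + 8 + 6 = 30 ≤ 30, user value 12 + 17 + 4 + 8 = 41.
S + H + D: effort 3 + 13 + 6 = 22 ≤ 30, user value 12 + 17 + 8 = 37.
The maximum user value is 41; one optimal choice is B, S, H, and D.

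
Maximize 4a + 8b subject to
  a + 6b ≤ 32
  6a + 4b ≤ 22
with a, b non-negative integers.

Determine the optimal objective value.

(a,b)=(0,5): 1·0+6·5=30≤32, 6·0+4·5=20≤22, objective 40.
(a,b)=(1,4): 1·1+6·4=25≤32, 6·1+4·4=22≤22, objective 36.
(a,b)=(0,4): 1·0+6·4=24≤32, 6·0+4·4=16≤22, objective 32.
The best lattice point is (0,5), giving 40.

40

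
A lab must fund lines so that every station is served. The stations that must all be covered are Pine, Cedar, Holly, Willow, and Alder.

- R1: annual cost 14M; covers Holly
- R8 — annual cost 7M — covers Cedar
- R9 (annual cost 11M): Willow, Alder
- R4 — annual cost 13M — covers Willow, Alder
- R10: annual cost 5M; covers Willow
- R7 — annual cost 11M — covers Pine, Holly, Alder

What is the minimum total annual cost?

23

Choose R8, R10, and R7: together they cover Pine, Cedar, Holly, Willow, Alder — every station.
Total annual cost: 7 + 5 + 11 = 23.
No cover costs less than 23.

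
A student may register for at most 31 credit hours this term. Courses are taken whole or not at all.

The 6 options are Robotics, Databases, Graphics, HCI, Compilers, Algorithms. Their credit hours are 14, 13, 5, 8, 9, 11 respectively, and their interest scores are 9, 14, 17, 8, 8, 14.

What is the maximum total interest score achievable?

45

Allowing fractional choices, the relaxed optimum would be about 47.0, but courses are indivisible.
Databases + Graphics + Algorithms: credit hours 13 + 5 + 11 = 29 ≤ 31, interest score 14 + 17 + 14 = 45.
Robotics + Graphics + Algorithms: credit hours 14 + 5 + 11 = 30 ≤ 31, interest score 9 + 17 + 14 = 40.
Graphics + HCI + Algorithms: credit hours 5 + 8 + 11 = 24 ≤ 31, interest score 17 + 8 + 14 = 39.
Best is Databases, Graphics, and Algorithms with total interest score 45.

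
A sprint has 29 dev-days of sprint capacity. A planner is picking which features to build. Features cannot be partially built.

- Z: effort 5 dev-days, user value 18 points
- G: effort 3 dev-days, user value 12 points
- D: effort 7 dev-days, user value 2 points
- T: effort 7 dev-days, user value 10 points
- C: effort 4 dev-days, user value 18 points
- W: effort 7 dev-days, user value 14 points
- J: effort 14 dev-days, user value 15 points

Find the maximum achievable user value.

Take Z, G, T, C, and W: effort 5 + 3 + 7 + 4 + 7 = 26 ≤ 29, user value 18 + 12 + 10 + 18 + 14 = 72.
No other feasible combination does better.

72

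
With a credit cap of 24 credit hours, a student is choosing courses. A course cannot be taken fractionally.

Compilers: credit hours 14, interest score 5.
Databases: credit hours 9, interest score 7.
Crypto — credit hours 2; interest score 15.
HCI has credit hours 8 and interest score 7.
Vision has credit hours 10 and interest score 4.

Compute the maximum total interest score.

Crypto + HCI + Vision: credit hours 2 + 8 + 10 = 20 ≤ 24, interest score 15 + 7 + 4 = 26.
Compilers + Crypto + HCI: credit hours 14 + 2 + 8 = 24 ≤ 24, interest score 5 + 15 + 7 = 27.
Databases + Crypto + HCI: credit hours 9 + 2 + 8 = 19 ≤ 24, interest score 7 + 15 + 7 = 29.
Best is Databases, Crypto, and HCI with total interest score 29.

29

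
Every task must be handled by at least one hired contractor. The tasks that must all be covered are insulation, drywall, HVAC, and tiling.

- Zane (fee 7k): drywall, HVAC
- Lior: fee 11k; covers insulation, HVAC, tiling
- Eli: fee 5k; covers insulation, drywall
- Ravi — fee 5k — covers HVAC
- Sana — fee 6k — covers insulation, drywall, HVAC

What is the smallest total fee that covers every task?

The greedy cost-per-new-task heuristic would pick Sana and Lior for 17, but a cheaper cover exists.
Choose Lior and Eli: together they cover insulation, drywall, HVAC, tiling — every task.
Total fee: 11 + 5 = 16.
No cover costs less than 16.

16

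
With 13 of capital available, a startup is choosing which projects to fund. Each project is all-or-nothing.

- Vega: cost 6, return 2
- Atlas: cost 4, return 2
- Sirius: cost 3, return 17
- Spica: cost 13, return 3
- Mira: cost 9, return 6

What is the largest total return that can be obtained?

23

This is a 0-1 knapsack instance.
Atlas + Sirius: cost 4 + 3 = 7 ≤ 13, return 2 + 17 = 19.
Vega + Atlas + Sirius: cost 6 + 4 + 3 = 13 ≤ 13, return 2 + 2 + 17 = 21.
Sirius + Mira: cost 3 + 9 = 12 ≤ 13, return 17 + 6 = 23.
Best is Sirius and Mira with total return 23.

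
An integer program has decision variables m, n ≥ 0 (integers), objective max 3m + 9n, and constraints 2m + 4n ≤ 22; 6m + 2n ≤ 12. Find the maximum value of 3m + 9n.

45

(m,n)=(0,5) is feasible, giving 45.
(m,n)=(0,4) is feasible, giving 36.
No feasible integer point exceeds 45.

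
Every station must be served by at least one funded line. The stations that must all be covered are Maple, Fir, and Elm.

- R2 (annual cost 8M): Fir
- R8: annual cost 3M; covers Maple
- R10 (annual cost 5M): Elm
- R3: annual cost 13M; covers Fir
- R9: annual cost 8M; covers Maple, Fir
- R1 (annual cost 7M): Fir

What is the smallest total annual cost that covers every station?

13

The greedy cost-per-new-station heuristic would pick R8, R10, and R1 for 15, but a cheaper cover exists.
Choose R10 and R9: together they cover Maple, Fir, Elm — every station.
Total annual cost: 5 + 8 = 13.
No cover costs less than 13.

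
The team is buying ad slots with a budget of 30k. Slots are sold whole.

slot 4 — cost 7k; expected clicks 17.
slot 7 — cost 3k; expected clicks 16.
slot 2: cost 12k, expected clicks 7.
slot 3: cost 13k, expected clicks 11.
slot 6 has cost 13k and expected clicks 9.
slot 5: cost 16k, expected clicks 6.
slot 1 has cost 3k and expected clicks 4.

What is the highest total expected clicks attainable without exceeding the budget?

Allowing fractional choices, the relaxed optimum would be about 50.8, but ad slots are indivisible.
slot 4 + slot 7 + slot 3 + slot 1: cost 7 + 3 + 13 + 3 = 26 ≤ 30, expected clicks 17 + 16 + 11 + 4 = 48.
slot 4 + slot 7 + slot 6 + slot 1: cost 7 + 3 + 13 + 3 = 26 ≤ 30, expected clicks 17 + 16 + 9 + 4 = 46.
Best is slot 4, slot 7, slot 3, and slot 1 with total expected clicks 48.

48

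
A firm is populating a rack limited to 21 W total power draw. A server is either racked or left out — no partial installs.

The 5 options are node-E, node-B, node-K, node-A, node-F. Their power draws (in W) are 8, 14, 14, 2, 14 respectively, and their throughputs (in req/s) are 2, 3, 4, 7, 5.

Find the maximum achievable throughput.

Allowing fractional choices, the relaxed optimum would be about 13.4, but servers are indivisible.
node-A + node-F: power draw 2 + 14 = 16 ≤ 21, throughput 7 + 5 = 12.
node-K + node-A: power draw 14 + 2 = 16 ≤ 21, throughput 4 + 7 = 11.
node-B + node-A: power draw 14 + 2 = 16 ≤ 21, throughput 3 + 7 = 10.
Best is node-A and node-F with total throughput 12.

12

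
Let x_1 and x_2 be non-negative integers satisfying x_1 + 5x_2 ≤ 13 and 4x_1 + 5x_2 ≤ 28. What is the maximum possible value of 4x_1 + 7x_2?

Relaxing integrality, the LP optimum is 31.20 at (x_1,x_2) = (5, 1.6), which is not an integer point.
(x_1,x_2)=(7,0): 1·7+5·0=7≤13, 4·7+5·0=28≤28, objective 28.
(x_1,x_2)=(5,1): 1·5+5·1=10≤13, 4·5+5·1=25≤28, objective 27.
(x_1,x_2)=(6,0): 1·6+5·0=6≤13, 4·6+5·0=24≤28, objective 24.
No feasible integer point exceeds 28.

28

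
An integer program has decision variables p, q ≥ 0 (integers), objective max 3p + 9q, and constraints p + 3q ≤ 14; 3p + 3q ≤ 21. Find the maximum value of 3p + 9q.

(p,q)=(2,4): 1·2+3·4=14≤14, 3·2+3·4=18≤21, objective 42.
(p,q)=(1,4): 1·1+3·4=13≤14, 3·1+3·4=15≤21, objective 39.
(p,q)=(3,3): 1·3+3·3=12≤14, 3·3+3·3=18≤21, objective 36.
Maximum is 42 at (p,q)=(2,4).

42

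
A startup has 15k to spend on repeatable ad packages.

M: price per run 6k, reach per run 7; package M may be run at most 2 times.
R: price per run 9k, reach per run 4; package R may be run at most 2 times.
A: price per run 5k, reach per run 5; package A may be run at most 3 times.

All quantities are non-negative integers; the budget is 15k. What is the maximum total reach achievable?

15

This is a bounded integer knapsack.
M has the best ratio (7/6); taking only M gives at most 2×7 = 14 (stopped by the price limit).
Mixing does better — 3×A: price 15 ≤ 15, reach 3·5 = 15.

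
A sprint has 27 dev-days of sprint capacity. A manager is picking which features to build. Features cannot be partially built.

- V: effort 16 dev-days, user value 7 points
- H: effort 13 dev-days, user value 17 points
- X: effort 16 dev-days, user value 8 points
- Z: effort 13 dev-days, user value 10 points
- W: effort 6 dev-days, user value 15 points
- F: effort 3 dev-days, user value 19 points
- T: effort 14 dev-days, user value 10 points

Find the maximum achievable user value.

51

Allowing fractional choices, the relaxed optimum would be about 54.8, but features are indivisible.
W + F + T: effort 6 + 3 + 14 = 23 ≤ 27, user value 15 + 19 + 10 = 44.
Z + W + F: effort 13 + 6 + 3 = 22 ≤ 27, user value 10 + 15 + 19 = 44.
H + W + F: effort 13 + 6 + 3 = 22 ≤ 27, user value 17 + 15 + 19 = 51.
Best is H, W, and F with total user value 51.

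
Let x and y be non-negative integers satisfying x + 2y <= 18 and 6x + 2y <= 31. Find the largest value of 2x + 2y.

The continuous relaxation peaks at (2.6, 7.7) with value 20.60; rounding to a feasible lattice point costs some objective.
(x,y)=(2,8) is feasible, giving 20.
(x,y)=(2,7) is feasible, giving 18.
(x,y)=(1,8) is feasible, giving 18.
(x,y)=(3,6) is feasible, giving 18.
No feasible integer point exceeds 20.

20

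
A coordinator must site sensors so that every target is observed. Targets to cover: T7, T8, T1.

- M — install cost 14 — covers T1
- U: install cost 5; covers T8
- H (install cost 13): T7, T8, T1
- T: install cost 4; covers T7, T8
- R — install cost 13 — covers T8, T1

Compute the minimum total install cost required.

The greedy cost-per-new-target heuristic would pick T and H for 17, but a cheaper cover exists.
H alone covers T7, T8, T1 — every target.
Total install cost: 13.
No cover costs less than 13.

13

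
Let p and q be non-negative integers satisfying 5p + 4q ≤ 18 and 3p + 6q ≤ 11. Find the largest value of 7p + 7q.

21

Relaxing integrality, the LP optimum is 25.28 at (p,q) = (3.56, 0.0556), which is not an integer point.
(p,q)=(3,0): 5·3+4·0=15≤18, 3·3+6·0=9≤11, objective 21.
(p,q)=(2,0): 5·2+4·0=10≤18, 3·2+6·0=6≤11, objective 14.
Maximum is 21 at (p,q)=(3,0).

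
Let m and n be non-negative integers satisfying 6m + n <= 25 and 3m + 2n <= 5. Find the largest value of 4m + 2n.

6

Relaxing integrality, the LP optimum is 6.67 at (m,n) = (1.67, 0), which is not an integer point.
(m,n)=(1,1): 6·1+1·1=7≤25, 3·1+2·1=5≤5, objective 6.
(m,n)=(0,2): 6·0+1·2=2≤25, 3·0+2·2=4≤5, objective 4.
Maximum is 6 at (m,n)=(1,1).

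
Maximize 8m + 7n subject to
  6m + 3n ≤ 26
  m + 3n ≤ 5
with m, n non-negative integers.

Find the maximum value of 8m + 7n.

32

(m,n)=(4,0) is feasible, giving 32.
(m,n)=(3,0) is feasible, giving 24.
Maximum is 32 at (m,n)=(4,0).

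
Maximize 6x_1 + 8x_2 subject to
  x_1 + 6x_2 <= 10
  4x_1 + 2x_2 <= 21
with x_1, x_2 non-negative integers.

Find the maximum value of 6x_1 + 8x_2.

(x_1,x_2)=(4,1) is feasible, giving 32.
(x_1,x_2)=(5,0) is feasible, giving 30.
(x_1,x_2)=(3,1) is feasible, giving 26.
(x_1,x_2)=(4,0) is feasible, giving 24.
Maximum is 32 at (x_1,x_2)=(4,1).

32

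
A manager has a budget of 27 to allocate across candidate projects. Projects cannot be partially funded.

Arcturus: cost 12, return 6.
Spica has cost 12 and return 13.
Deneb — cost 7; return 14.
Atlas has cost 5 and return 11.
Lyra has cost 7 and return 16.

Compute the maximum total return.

43

Deneb + Atlas + Lyra: cost 7 + 5 + 7 = 19 ≤ 27, return 14 + 11 + 16 = 41.
Spica + Deneb + Lyra: cost 12 + 7 + 7 = 26 ≤ 27, return 13 + 14 + 16 = 43.
Best is Spica, Deneb, and Lyra with total return 43.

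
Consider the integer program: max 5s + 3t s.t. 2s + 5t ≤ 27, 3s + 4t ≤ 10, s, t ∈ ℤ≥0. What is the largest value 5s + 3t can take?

15

The continuous relaxation peaks at (3.33, 0) with value 16.67; rounding to a feasible lattice point costs some objective.
(s,t)=(3,0): 2·3+5·0=6≤27, 3·3+4·0=9≤10, objective 15.
(s,t)=(2,1): 2·2+5·1=9≤27, 3·2+4·1=10≤10, objective 13.
(s,t)=(2,0): 2·2+5·0=4≤27, 3·2+4·0=6≤10, objective 10.
The best lattice point is (3,0), giving 15.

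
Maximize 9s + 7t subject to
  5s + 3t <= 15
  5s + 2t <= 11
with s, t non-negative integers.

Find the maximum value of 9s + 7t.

(s,t)=(0,5): 5·0+3·5=15≤15, 5·0+2·5=10≤11, objective 35.
(s,t)=(0,4): 5·0+3·4=12≤15, 5·0+2·4=8≤11, objective 28.
The best lattice point is (0,5), giving 35.

35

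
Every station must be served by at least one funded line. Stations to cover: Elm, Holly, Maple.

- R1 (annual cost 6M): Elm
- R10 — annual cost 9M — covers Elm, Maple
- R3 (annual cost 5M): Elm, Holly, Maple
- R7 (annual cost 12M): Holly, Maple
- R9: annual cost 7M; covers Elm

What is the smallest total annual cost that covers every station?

5

R3 alone covers Elm, Holly, Maple — every station.
Total annual cost: 5.
No cover costs less than 5.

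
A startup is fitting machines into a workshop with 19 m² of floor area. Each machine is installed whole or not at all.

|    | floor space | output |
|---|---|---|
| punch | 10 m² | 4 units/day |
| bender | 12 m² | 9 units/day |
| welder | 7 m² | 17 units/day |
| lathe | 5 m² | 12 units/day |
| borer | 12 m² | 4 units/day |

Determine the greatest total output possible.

Treat it as a binary knapsack problem.
Take welder and lathe: floor space 7 + 5 = 12 ≤ 19, output 17 + 12 = 29.
No other feasible combination does better.

29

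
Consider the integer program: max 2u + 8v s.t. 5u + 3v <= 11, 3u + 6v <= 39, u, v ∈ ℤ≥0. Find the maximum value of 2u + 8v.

24

(u,v)=(0,3): 5·0+3·3=9≤11, 3·0+6·3=18≤39, objective 24.
(u,v)=(1,2): 5·1+3·2=11≤11, 3·1+6·2=15≤39, objective 18.
(u,v)=(0,2): 5·0+3·2=6≤11, 3·0+6·2=12≤39, objective 16.
Maximum is 24 at (u,v)=(0,3).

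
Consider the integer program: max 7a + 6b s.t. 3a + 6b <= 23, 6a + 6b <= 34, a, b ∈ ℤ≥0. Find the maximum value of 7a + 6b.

35

(a,b)=(5,0): 3·5+6·0=15≤23, 6·5+6·0=30≤34, objective 35.
(a,b)=(4,1): 3·4+6·1=18≤23, 6·4+6·1=30≤34, objective 34.
Maximum is 35 at (a,b)=(5,0).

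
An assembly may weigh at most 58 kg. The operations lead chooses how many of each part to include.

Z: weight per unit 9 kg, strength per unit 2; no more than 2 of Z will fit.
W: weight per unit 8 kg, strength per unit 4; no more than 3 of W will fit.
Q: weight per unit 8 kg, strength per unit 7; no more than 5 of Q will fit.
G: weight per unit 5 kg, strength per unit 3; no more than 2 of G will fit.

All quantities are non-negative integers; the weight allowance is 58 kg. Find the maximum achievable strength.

This is a bounded integer knapsack.
Take 1×W, 5×Q, and 2×G: weight 58 ≤ 58, strength 1·4 + 5·7 + 2·3 = 45.
Q has the best ratio (7/8) and is taken to its limit of 5; remaining capacity is filled optimally with the others.

45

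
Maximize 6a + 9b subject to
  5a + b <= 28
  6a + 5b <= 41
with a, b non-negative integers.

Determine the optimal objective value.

The continuous relaxation peaks at (0, 8.2) with value 73.80; rounding to a feasible lattice point costs some objective.
(a,b)=(0,8): 5·0+1·8=8≤28, 6·0+5·8=40≤41, objective 72.
(a,b)=(1,7): 5·1+1·7=12≤28, 6·1+5·7=41≤41, objective 69.
(a,b)=(0,7): 5·0+1·7=7≤28, 6·0+5·7=35≤41, objective 63.
Maximum is 72 at (a,b)=(0,8).

72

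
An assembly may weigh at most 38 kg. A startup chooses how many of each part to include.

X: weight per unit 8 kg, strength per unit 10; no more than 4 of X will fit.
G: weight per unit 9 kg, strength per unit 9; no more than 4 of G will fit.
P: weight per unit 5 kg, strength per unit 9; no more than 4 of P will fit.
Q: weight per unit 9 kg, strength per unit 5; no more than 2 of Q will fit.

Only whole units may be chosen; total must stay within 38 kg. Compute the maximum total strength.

56

Take 2×X and 4×P: weight 36 ≤ 38, strength 2·10 + 4·9 = 56.
P has the best ratio (9/5) and is taken to its limit of 4; remaining capacity is filled optimally with the others.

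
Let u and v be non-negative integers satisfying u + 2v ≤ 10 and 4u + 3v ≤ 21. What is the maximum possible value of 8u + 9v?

The continuous relaxation peaks at (2.4, 3.8) with value 53.40; rounding to a feasible lattice point costs some objective.
(u,v)=(2,4): 1·2+2·4=10≤10, 4·2+3·4=20≤21, objective 52.
(u,v)=(3,3): 1·3+2·3=9≤10, 4·3+3·3=21≤21, objective 51.
(u,v)=(1,4): 1·1+2·4=9≤10, 4·1+3·4=16≤21, objective 44.
The best lattice point is (2,4), giving 52.

52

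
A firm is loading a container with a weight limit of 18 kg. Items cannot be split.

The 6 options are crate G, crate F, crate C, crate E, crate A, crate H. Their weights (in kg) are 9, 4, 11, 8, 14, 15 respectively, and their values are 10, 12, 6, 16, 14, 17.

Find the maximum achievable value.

Take crate F and crate E: weight 4 + 8 = 12 ≤ 18, value 12 + 16 = 28.
No other feasible combination does better.

28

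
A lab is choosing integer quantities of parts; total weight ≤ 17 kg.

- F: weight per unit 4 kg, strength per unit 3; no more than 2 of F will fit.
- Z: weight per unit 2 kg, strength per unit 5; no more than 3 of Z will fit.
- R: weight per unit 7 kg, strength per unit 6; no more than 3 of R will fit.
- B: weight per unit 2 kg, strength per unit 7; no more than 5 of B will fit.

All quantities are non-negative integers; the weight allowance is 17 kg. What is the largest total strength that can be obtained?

50

This is a bounded integer knapsack.
Take 3×Z and 5×B: weight 16 ≤ 17, strength 3·5 + 5·7 = 50.
B has the best ratio (7/2) and is taken to its limit of 5; remaining capacity is filled optimally with the others.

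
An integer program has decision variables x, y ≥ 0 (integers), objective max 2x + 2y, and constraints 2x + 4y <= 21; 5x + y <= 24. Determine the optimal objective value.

14

Relaxing integrality, the LP optimum is 14.67 at (x,y) = (4.17, 3.17), which is not an integer point.
(x,y)=(4,3): 2·4+4·3=20≤21, 5·4+1·3=23≤24, objective 14.
(x,y)=(3,3): 2·3+4·3=18≤21, 5·3+1·3=18≤24, objective 12.
(x,y)=(4,2): 2·4+4·2=16≤21, 5·4+1·2=22≤24, objective 12.
Maximum is 14 at (x,y)=(4,3).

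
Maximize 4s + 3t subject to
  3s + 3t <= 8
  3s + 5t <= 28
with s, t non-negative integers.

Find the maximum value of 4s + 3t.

(s,t)=(2,0) is feasible, giving 8.
(s,t)=(1,1) is feasible, giving 7.
(s,t)=(1,0) is feasible, giving 4.
No feasible integer point exceeds 8.

8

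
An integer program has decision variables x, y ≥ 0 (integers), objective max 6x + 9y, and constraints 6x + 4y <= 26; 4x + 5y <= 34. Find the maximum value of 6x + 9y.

(x,y)=(0,6) is feasible, giving 54.
(x,y)=(1,5) is feasible, giving 51.
(x,y)=(0,5) is feasible, giving 45.
No feasible integer point exceeds 54.

54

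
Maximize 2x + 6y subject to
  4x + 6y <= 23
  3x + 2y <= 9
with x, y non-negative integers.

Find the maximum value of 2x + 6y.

20

The continuous relaxation peaks at (0, 3.83) with value 23.00; rounding to a feasible lattice point costs some objective.
(x,y)=(1,3): 4·1+6·3=22≤23, 3·1+2·3=9≤9, objective 20.
(x,y)=(0,3): 4·0+6·3=18≤23, 3·0+2·3=6≤9, objective 18.
Maximum is 20 at (x,y)=(1,3).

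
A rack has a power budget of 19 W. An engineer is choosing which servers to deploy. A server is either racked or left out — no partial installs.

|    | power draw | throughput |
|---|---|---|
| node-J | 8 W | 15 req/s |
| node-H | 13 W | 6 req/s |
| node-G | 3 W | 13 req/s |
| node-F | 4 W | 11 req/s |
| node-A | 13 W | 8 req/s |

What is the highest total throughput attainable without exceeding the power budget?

39

node-J + node-G + node-F: power draw 8 + 3 + 4 = 15 ≤ 19, throughput 15 + 13 + 11 = 39.
node-J + node-F: power draw 8 + 4 = 12 ≤ 19, throughput 15 + 11 = 26.
node-J + node-G: power draw 8 + 3 = 11 ≤ 19, throughput 15 + 13 = 28.
Best is node-J, node-G, and node-F with total throughput 39.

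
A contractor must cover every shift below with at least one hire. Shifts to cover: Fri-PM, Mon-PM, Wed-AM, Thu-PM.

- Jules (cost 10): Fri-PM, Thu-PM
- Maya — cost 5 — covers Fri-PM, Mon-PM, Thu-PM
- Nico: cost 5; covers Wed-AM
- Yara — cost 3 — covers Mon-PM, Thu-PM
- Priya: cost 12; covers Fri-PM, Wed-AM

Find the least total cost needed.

The greedy cost-per-new-shift heuristic would pick Yara, Maya, and Nico for 13, but a cheaper cover exists.
Choose Maya and Nico: together they cover Fri-PM, Mon-PM, Wed-AM, Thu-PM — every shift.
Total cost: 5 + 5 = 10.
No cover costs less than 10.

10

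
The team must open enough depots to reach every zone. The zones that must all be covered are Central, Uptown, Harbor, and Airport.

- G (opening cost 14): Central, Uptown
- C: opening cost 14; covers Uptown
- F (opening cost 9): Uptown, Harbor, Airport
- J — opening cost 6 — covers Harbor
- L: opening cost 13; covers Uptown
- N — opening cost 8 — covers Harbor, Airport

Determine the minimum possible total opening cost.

22

The greedy cost-per-new-zone heuristic would pick F and G for 23, but a cheaper cover exists.
Choose G and N: together they cover Central, Uptown, Harbor, Airport — every zone.
Total opening cost: 14 + 8 = 22.
No cover costs less than 22.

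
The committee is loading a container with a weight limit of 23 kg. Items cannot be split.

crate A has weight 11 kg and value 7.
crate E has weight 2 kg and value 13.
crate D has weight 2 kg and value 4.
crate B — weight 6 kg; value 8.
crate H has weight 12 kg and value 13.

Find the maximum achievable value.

38

Allowing fractional choices, the relaxed optimum would be about 38.6, but items are indivisible.
crate E + crate D + crate B + crate H: weight 2 + 2 + 6 + 12 = 22 ≤ 23, value 13 + 4 + 8 + 13 = 38.
crate E + crate B + crate H: weight 2 + 6 + 12 = 20 ≤ 23, value 13 + 8 + 13 = 34.
crate A + crate E + crate D + crate B: weight 11 + 2 + 2 + 6 = 21 ≤ 23, value 7 + 13 + 4 + 8 = 32.
Best is crate E, crate D, crate B, and crate H with total value 38.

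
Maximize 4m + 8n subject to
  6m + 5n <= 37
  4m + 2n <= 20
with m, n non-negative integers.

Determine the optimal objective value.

56

Relaxing integrality, the LP optimum is 59.20 at (m,n) = (0, 7.4), which is not an integer point.
(m,n)=(0,7): 6·0+5·7=35≤37, 4·0+2·7=14≤20, objective 56.
(m,n)=(1,6): 6·1+5·6=36≤37, 4·1+2·6=16≤20, objective 52.
(m,n)=(0,6): 6·0+5·6=30≤37, 4·0+2·6=12≤20, objective 48.
No feasible integer point exceeds 56.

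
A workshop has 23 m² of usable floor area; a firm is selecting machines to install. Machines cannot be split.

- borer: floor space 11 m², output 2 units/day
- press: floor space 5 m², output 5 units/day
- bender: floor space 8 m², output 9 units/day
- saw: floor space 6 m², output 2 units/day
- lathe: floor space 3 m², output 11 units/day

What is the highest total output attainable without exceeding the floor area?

27

bender + saw + lathe: floor space 8 + 6 + 3 = 17 ≤ 23, output 9 + 2 + 11 = 22.
press + bender + lathe: floor space 5 + 8 + 3 = 16 ≤ 23, output 5 + 9 + 11 = 25.
press + bender + saw + lathe: floor space 5 + 8 + 6 + 3 = 22 ≤ 23, output 5 + 9 + 2 + 11 = 27.
Best is press, bender, saw, and lathe with total output 27.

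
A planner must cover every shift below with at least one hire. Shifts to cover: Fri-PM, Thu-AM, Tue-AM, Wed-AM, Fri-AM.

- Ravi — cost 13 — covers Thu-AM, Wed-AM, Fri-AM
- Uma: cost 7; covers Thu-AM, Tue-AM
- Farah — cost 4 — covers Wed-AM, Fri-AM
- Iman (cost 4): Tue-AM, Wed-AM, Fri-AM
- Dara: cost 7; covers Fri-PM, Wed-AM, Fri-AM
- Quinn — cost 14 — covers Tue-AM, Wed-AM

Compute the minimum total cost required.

14

The greedy cost-per-new-shift heuristic would pick Iman, Uma, and Dara for 18, but a cheaper cover exists.
Choose Uma and Dara: together they cover Fri-PM, Thu-AM, Tue-AM, Wed-AM, Fri-AM — every shift.
Total cost: 7 + 7 = 14.
No cover costs less than 14.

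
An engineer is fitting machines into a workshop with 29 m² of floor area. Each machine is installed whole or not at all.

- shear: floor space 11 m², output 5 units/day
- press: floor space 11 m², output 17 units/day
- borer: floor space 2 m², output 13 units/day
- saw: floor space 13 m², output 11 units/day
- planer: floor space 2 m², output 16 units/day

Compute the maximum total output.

This is an integer program with binary decision variables.
Allowing fractional choices, the relaxed optimum would be about 57.5, but machines are indivisible.
press + borer + saw + planer: floor space 11 + 2 + 13 + 2 = 28 ≤ 29, output 17 + 13 + 11 + 16 = 57.
press + borer + planer: floor space 11 + 2 + 2 = 15 ≤ 29, output 17 + 13 + 16 = 46.
shear + press + borer + planer: floor space 11 + 11 + 2 + 2 = 26 ≤ 29, output 5 + 17 + 13 + 16 = 51.
Best is press, borer, saw, and planer with total output 57.

57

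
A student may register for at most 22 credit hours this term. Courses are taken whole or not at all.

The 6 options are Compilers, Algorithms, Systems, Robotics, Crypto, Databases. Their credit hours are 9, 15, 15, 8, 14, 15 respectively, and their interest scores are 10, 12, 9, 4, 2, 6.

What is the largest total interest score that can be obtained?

14

Allowing fractional choices, the relaxed optimum would be about 20.4, but courses are indivisible.
Algorithms: credit hours 15 ≤ 22, interest score 12.
Compilers: credit hours 9 ≤ 22, interest score 10.
Compilers + Robotics: credit hours 9 + 8 = 17 ≤ 22, interest score 10 + 4 = 14.
Best is Compilers and Robotics with total interest score 14.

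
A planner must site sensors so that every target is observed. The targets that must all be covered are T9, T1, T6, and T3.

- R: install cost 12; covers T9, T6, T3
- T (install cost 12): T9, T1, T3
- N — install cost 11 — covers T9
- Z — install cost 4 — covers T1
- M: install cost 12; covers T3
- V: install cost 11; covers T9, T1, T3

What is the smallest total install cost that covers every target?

The greedy cost-per-new-target heuristic would pick V and R for 23, but a cheaper cover exists.
Choose R and Z: together they cover T9, T1, T6, T3 — every target.
Total install cost: 12 + 4 = 16.
No cover costs less than 16.

16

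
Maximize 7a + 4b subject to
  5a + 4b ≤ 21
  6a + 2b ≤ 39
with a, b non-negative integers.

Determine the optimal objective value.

(a,b)=(4,0): 5·4+4·0=20≤21, 6·4+2·0=24≤39, objective 28.
(a,b)=(3,1): 5·3+4·1=19≤21, 6·3+2·1=20≤39, objective 25.
No feasible integer point exceeds 28.

28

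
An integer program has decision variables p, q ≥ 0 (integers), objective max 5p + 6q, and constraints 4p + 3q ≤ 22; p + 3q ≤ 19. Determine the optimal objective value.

41

(p,q)=(1,6): 4·1+3·6=22≤22, 1·1+3·6=19≤19, objective 41.
(p,q)=(0,6): 4·0+3·6=18≤22, 1·0+3·6=18≤19, objective 36.
(p,q)=(1,5): 4·1+3·5=19≤22, 1·1+3·5=16≤19, objective 35.
(p,q)=(0,5): 4·0+3·5=15≤22, 1·0+3·5=15≤19, objective 30.
No feasible integer point exceeds 41.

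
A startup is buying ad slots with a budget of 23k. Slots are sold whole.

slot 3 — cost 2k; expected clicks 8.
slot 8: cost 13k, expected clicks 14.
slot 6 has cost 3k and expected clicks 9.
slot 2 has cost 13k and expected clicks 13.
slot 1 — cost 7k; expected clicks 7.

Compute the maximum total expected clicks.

slot 3 + slot 8 + slot 6: cost 2 + 13 + 3 = 18 ≤ 23, expected clicks 8 + 14 + 9 = 31.
slot 3 + slot 6 + slot 2: cost 2 + 3 + 13 = 18 ≤ 23, expected clicks 8 + 9 + 13 = 30.
Best is slot 3, slot 8, and slot 6 with total expected clicks 31.

31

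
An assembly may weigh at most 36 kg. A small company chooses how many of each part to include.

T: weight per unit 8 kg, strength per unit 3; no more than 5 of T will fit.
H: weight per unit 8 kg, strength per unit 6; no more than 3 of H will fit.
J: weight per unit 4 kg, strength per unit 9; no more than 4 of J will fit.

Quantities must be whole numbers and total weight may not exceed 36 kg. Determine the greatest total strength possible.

This is a bounded integer knapsack.
2×H and 4×J: weight 32 ≤ 36, strength 2·6 + 4·9 = 48.
3×H and 3×J: weight 36 ≤ 36, strength 3·6 + 3·9 = 45.
Best is 48.

48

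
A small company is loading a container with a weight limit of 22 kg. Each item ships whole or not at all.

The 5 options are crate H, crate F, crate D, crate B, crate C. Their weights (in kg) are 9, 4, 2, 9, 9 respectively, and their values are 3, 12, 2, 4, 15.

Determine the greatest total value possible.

crate H + crate F + crate C: weight 9 + 4 + 9 = 22 ≤ 22, value 3 + 12 + 15 = 30.
crate F + crate D + crate C: weight 4 + 2 + 9 = 15 ≤ 22, value 12 + 2 + 15 = 29.
crate F + crate B + crate C: weight 4 + 9 + 9 = 22 ≤ 22, value 12 + 4 + 15 = 31.
Best is crate F, crate B, and crate C with total value 31.

31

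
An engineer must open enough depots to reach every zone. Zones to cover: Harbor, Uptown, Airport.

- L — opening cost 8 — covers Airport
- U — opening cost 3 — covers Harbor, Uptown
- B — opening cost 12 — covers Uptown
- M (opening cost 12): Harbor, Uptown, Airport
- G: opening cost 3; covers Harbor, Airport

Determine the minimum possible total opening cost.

Choose U and G: together they cover Harbor, Uptown, Airport — every zone.
Total opening cost: 3 + 3 = 6.

6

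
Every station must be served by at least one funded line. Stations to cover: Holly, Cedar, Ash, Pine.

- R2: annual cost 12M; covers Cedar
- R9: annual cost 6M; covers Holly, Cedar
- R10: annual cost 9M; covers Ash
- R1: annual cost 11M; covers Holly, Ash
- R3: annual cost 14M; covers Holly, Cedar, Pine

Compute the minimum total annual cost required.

The greedy cost-per-new-station heuristic would pick R9, R10, and R3 for 29, but a cheaper cover exists.
Choose R10 and R3: together they cover Holly, Cedar, Ash, Pine — every station.
Total annual cost: 9 + 14 = 23.
No cover costs less than 23.

23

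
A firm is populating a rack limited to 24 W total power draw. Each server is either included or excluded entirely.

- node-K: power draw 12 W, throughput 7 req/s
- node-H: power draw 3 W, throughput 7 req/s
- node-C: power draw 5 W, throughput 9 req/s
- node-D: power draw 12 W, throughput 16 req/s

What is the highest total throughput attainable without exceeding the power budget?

Allowing fractional choices, the relaxed optimum would be about 34.3, but servers are indivisible.
node-H + node-D: power draw 3 + 12 = 15 ≤ 24, throughput 7 + 16 = 23.
node-H + node-C + node-D: power draw 3 + 5 + 12 = 20 ≤ 24, throughput 7 + 9 + 16 = 32.
node-C + node-D: power draw 5 + 12 = 17 ≤ 24, throughput 9 + 16 = 25.
Best is node-H, node-C, and node-D with total throughput 32.

32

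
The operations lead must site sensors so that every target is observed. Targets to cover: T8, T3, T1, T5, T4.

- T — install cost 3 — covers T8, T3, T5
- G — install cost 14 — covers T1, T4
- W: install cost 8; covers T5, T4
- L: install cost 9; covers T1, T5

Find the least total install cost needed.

Choose T and G: together they cover T8, T3, T1, T5, T4 — every target.
Total install cost: 3 + 14 = 17.
No cover costs less than 17.

17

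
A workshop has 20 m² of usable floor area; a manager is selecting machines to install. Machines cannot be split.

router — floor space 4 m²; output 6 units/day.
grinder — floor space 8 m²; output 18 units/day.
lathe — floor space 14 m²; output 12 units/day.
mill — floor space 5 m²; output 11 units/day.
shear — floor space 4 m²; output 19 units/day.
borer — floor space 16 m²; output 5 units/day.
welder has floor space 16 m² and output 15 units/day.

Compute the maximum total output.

48

Take grinder, mill, and shear: floor space 8 + 5 + 4 = 17 ≤ 20, output 18 + 11 + 19 = 48.
No other feasible combination does better.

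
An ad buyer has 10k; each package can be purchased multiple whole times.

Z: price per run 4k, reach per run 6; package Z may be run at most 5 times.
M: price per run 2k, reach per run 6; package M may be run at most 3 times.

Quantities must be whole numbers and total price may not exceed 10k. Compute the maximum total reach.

24

M has the best ratio (6/2); taking only M gives at most 3×6 = 18 (stopped by the supply cap of 3).
Mixing does better — 1×Z and 3×M: price 10 ≤ 10, reach 1·6 + 3·6 = 24.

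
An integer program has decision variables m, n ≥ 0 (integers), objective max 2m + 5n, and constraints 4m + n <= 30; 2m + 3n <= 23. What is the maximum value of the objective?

37

The continuous relaxation peaks at (0, 7.67) with value 38.33; rounding to a feasible lattice point costs some objective.
(m,n)=(1,7): 4·1+1·7=11≤30, 2·1+3·7=23≤23, objective 37.
(m,n)=(0,7): 4·0+1·7=7≤30, 2·0+3·7=21≤23, objective 35.
(m,n)=(2,6): 4·2+1·6=14≤30, 2·2+3·6=22≤23, objective 34.
Maximum is 37 at (m,n)=(1,7).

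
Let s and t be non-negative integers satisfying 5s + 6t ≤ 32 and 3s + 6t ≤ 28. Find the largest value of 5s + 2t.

30

(s,t)=(6,0): 5·6+6·0=30≤32, 3·6+6·0=18≤28, objective 30.
(s,t)=(5,1): 5·5+6·1=31≤32, 3·5+6·1=21≤28, objective 27.
(s,t)=(5,0): 5·5+6·0=25≤32, 3·5+6·0=15≤28, objective 25.
No feasible integer point exceeds 30.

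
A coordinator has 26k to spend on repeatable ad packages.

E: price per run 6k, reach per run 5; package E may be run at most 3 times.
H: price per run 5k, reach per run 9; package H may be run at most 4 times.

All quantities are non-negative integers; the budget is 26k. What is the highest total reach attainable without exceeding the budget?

41

H has the best ratio (9/5); taking only H gives at most 4×9 = 36 (stopped by the supply cap of 4).
Mixing does better — 1×E and 4×H: price 26 ≤ 26, reach 1·5 + 4·9 = 41.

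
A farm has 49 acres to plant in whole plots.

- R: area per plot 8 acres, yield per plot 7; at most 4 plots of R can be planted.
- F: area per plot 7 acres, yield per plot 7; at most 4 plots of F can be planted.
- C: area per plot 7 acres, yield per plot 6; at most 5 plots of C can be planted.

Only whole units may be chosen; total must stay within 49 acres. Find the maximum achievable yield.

F has the best ratio (7/7); taking only F gives at most 4×7 = 28 (stopped by the supply cap of 4).
Mixing does better — 4×F and 3×C: area 49 ≤ 49, yield 4·7 + 3·6 = 46.

46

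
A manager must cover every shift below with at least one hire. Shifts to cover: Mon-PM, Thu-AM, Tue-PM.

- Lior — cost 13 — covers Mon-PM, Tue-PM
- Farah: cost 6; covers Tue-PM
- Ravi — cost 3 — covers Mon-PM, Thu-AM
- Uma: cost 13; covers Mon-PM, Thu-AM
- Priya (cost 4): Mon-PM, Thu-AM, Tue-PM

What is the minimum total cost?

This is a weighted set-cover instance.
Priya alone covers Mon-PM, Thu-AM, Tue-PM — every shift.
Total cost: 4.
No cover costs less than 4.

4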